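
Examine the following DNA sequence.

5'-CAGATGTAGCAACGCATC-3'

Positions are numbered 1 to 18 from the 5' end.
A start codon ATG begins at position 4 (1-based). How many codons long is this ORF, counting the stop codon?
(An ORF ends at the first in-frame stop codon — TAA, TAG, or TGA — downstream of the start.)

2

Codons from position 4: ATG (4–6), TAG (7–9).
TAG is the first in-frame stop; that's 2 codons including the stop.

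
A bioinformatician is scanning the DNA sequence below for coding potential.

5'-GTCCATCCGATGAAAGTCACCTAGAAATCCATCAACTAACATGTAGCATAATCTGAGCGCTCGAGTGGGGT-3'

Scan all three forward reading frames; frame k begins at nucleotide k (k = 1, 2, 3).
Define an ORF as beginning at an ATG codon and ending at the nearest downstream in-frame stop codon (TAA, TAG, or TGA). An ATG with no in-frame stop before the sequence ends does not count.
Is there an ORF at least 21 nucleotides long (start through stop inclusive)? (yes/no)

Frame 1: GTC CAT CCG ATG AAA GTC ACC TAG AAA TCC ATC AAC TAA CAT GTA GCA TAA TCT GAG CGC TCG AGT GGG — ATG at 10, stop TAG at 22 → 15 nt.
Frame 2: TCC ATC CGA TGA AAG TCA CCT AGA AAT CCA TCA ACT AAC ATG TAG CAT AAT CTG AGC GCT CGA GTG GGG — ATG at 41, stop TAG at 44 → 6 nt.
Frame 3: CCA TCC GAT GAA AGT CAC CTA GAA ATC CAT CAA CTA ACA TGT AGC ATA ATC TGA GCG CTC GAG TGG GGT — no ATG→stop ORF.
Largest ORF found is 15 nucleotides < 21, so no.

no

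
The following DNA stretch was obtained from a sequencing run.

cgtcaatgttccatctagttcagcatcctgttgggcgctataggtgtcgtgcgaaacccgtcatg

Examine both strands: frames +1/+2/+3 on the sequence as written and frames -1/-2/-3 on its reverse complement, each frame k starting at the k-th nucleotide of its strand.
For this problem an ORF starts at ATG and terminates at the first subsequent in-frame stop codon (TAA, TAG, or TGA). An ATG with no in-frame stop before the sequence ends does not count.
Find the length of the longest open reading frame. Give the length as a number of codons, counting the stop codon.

Reverse complement (5'→3'): CATGACGGGTTTCGCACGACACCTATAGCGCCCAACAGGATGCTGAACTAGATGGAACATTGACG
Frame +1: CGT CAA TGT TCC ATC TAG TTC AGC ATC CTG TTG GGC GCT ATA GGT GTC GTG CGA AAC CCG TCA — no ATG→stop ORF.
Frame +2: GTC AAT GTT CCA TCT AGT TCA GCA TCC TGT TGG GCG CTA TAG GTG TCG TGC GAA ACC CGT CAT — no ATG→stop ORF.
Frame +3: TCA ATG TTC CAT CTA GTT CAG CAT CCT GTT GGG CGC TAT AGG TGT CGT GCG AAA CCC GTC ATG — no ATG→stop ORF.
Frame -1: CAT GAC GGG TTT CGC ACG ACA CCT ATA GCG CCC AAC AGG ATG CTG AAC TAG ATG GAA CAT TGA — ATG at 40, stop TAG at 49 → 12 nt; ATG at 52, stop TGA at 61 → 12 nt.
Frame -2: ATG ACG GGT TTC GCA CGA CAC CTA TAG CGC CCA ACA GGA TGC TGA ACT AGA TGG AAC ATT GAC — ATG at 2, stop TAG at 26 → 27 nt.
Frame -3: TGA CGG GTT TCG CAC GAC ACC TAT AGC GCC CAA CAG GAT GCT GAA CTA GAT GGA ACA TTG ACG — no ATG→stop ORF.
Longest: frame -2, positions 2–28, 27 nt = 9 codons = 8 aa. → 9 codons.

9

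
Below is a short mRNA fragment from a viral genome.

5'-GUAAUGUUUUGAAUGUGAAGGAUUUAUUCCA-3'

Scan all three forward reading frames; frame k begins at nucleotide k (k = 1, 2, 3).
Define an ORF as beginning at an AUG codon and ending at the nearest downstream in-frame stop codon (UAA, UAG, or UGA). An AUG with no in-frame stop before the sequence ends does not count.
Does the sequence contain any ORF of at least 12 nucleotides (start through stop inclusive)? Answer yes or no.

no

Frame 1: GUA AUG UUU UGA AUG UGA AGG AUU UAU UCC — AUG at 4, stop UGA at 10 → 9 nt; AUG at 13, stop UGA at 16 → 6 nt.
Frame 2: UAA UGU UUU GAA UGU GAA GGA UUU AUU CCA — no AUG→stop ORF.
Frame 3: AAU GUU UUG AAU GUG AAG GAU UUA UUC — no AUG→stop ORF.
Largest ORF found is 9 nucleotides < 12, so no.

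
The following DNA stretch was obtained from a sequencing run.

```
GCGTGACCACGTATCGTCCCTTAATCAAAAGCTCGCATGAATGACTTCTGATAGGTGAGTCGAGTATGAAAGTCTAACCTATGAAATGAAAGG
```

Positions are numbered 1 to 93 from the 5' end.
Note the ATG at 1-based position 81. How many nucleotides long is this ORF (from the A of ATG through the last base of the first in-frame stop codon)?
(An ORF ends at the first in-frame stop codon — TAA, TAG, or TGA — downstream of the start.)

Codons from position 81: ATG (81–83), AAA (84–86), TGA (87–89).
TGA is the first in-frame stop; ORF spans 81–89, 9 nucleotides.

9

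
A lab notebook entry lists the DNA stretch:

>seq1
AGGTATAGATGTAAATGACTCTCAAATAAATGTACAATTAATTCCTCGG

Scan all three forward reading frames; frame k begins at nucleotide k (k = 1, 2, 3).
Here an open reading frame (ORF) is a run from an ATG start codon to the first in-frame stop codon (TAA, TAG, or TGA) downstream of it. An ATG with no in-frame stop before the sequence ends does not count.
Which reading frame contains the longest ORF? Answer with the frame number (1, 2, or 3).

3

Frame 1: AGG TAT AGA TGT AAA TGA CTC TCA AAT AAA TGT ACA ATT AAT TCC TCG — no ATG→stop ORF.
Frame 2: GGT ATA GAT GTA AAT GAC TCT CAA ATA AAT GTA CAA TTA ATT CCT CGG — no ATG→stop ORF.
Frame 3: GTA TAG ATG TAA ATG ACT CTC AAA TAA ATG TAC AAT TAA TTC CTC — ATG at 9, stop TAA at 12 → 6 nt; ATG at 15, stop TAA at 27 → 15 nt; ATG at 30, stop TAA at 39 → 12 nt.
Longest ORF is 15 nt in frame 3 (positions 15–29).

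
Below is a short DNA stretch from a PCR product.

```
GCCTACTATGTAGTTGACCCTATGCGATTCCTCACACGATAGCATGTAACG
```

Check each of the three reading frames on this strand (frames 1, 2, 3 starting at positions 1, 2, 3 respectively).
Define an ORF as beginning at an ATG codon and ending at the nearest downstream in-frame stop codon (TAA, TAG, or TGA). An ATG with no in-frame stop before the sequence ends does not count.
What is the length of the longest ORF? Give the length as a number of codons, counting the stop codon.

7

Frame 1: GCC TAC TAT GTA GTT GAC CCT ATG CGA TTC CTC ACA CGA TAG CAT GTA ACG — ATG at 22, stop TAG at 40 → 21 nt.
Frame 2: CCT ACT ATG TAG TTG ACC CTA TGC GAT TCC TCA CAC GAT AGC ATG TAA — ATG at 8, stop TAG at 11 → 6 nt; ATG at 44, stop TAA at 47 → 6 nt.
Frame 3: CTA CTA TGT AGT TGA CCC TAT GCG ATT CCT CAC ACG ATA GCA TGT AAC — no ATG→stop ORF.
Longest: frame 1, positions 22–42, 21 nt = 7 codons = 6 aa. → 7 codons.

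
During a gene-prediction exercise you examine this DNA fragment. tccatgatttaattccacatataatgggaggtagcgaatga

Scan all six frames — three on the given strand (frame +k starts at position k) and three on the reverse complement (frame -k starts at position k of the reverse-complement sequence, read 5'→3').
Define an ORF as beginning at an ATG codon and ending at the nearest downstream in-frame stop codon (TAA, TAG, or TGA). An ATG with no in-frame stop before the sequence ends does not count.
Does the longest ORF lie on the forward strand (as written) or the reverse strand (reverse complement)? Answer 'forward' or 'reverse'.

forward

Reverse complement (5'→3'): TCATTCGCTACCTCCCATTATATGTGGAATTAAATCATGGA
Frame +1: TCC ATG ATT TAA TTC CAC ATA TAA TGG GAG GTA GCG AAT — ATG at 4, stop TAA at 10 → 9 nt.
Frame +2: CCA TGA TTT AAT TCC ACA TAT AAT GGG AGG TAG CGA ATG — no ATG→stop ORF.
Frame +3: CAT GAT TTA ATT CCA CAT ATA ATG GGA GGT AGC GAA TGA — ATG at 24, stop TGA at 39 → 18 nt.
Frame -1: TCA TTC GCT ACC TCC CAT TAT ATG TGG AAT TAA ATC ATG — ATG at 22, stop TAA at 31 → 12 nt.
Frame -2: CAT TCG CTA CCT CCC ATT ATA TGT GGA ATT AAA TCA TGG — no ATG→stop ORF.
Frame -3: ATT CGC TAC CTC CCA TTA TAT GTG GAA TTA AAT CAT GGA — no ATG→stop ORF.
Forward-strand max 18 nt; reverse-strand max 12 nt. The forward strand has the longer ORF.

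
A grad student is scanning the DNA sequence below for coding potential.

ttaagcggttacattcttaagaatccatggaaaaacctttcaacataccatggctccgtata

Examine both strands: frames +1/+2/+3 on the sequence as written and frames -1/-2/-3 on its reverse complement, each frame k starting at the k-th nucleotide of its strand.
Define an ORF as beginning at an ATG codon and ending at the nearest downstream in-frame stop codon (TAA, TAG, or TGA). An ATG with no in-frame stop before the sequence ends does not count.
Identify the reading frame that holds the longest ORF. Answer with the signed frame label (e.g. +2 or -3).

-2

Reverse complement (5'→3'): TATACGGAGCCATGGTATGTTGAAAGGTTTTTCCATGGATTCTTAAGAATGTAACCGCTTAA
Frame +1: TTA AGC GGT TAC ATT CTT AAG AAT CCA TGG AAA AAC CTT TCA ACA TAC CAT GGC TCC GTA — no ATG→stop ORF.
Frame +2: TAA GCG GTT ACA TTC TTA AGA ATC CAT GGA AAA ACC TTT CAA CAT ACC ATG GCT CCG TAT — no ATG→stop ORF.
Frame +3: AAG CGG TTA CAT TCT TAA GAA TCC ATG GAA AAA CCT TTC AAC ATA CCA TGG CTC CGT ATA — no ATG→stop ORF.
Frame -1: TAT ACG GAG CCA TGG TAT GTT GAA AGG TTT TTC CAT GGA TTC TTA AGA ATG TAA CCG CTT — ATG at 49, stop TAA at 52 → 6 nt.
Frame -2: ATA CGG AGC CAT GGT ATG TTG AAA GGT TTT TCC ATG GAT TCT TAA GAA TGT AAC CGC TTA — ATG at 17, stop TAA at 44 → 30 nt; ATG at 35, stop TAA at 44 → 12 nt.
Frame -3: TAC GGA GCC ATG GTA TGT TGA AAG GTT TTT CCA TGG ATT CTT AAG AAT GTA ACC GCT TAA — ATG at 12, stop TGA at 21 → 12 nt.
Longest ORF is 30 nt in frame -2 (positions 17–46).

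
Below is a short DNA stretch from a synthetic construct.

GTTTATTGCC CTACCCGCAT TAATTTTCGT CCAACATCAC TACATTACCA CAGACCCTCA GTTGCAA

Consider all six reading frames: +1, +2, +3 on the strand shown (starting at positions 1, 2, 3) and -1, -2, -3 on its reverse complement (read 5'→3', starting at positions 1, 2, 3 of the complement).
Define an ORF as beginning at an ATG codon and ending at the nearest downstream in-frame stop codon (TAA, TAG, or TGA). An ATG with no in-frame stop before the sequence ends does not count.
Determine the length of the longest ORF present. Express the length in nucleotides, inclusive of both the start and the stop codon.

Reverse complement (5'→3'): TTGCAACTGAGGGTCTGTGGTAATGTAGTGATGTTGGACGAAAATTAATGCGGGTAGGGCAATAAAC
Frame +1: GTT TAT TGC CCT ACC CGC ATT AAT TTT CGT CCA ACA TCA CTA CAT TAC CAC AGA CCC TCA GTT GCA — no ATG→stop ORF.
Frame +2: TTT ATT GCC CTA CCC GCA TTA ATT TTC GTC CAA CAT CAC TAC ATT ACC ACA GAC CCT CAG TTG CAA — no ATG→stop ORF.
Frame +3: TTA TTG CCC TAC CCG CAT TAA TTT TCG TCC AAC ATC ACT ACA TTA CCA CAG ACC CTC AGT TGC — no ATG→stop ORF.
Frame -1: TTG CAA CTG AGG GTC TGT GGT AAT GTA GTG ATG TTG GAC GAA AAT TAA TGC GGG TAG GGC AAT AAA — ATG at 31, stop TAA at 46 → 18 nt.
Frame -2: TGC AAC TGA GGG TCT GTG GTA ATG TAG TGA TGT TGG ACG AAA ATT AAT GCG GGT AGG GCA ATA AAC — ATG at 23, stop TAG at 26 → 6 nt.
Frame -3: GCA ACT GAG GGT CTG TGG TAA TGT AGT GAT GTT GGA CGA AAA TTA ATG CGG GTA GGG CAA TAA — ATG at 48, stop TAA at 63 → 18 nt.
Longest: frame -1, positions 31–48, 18 nt = 6 codons = 5 aa. → 18 nucleotides.

18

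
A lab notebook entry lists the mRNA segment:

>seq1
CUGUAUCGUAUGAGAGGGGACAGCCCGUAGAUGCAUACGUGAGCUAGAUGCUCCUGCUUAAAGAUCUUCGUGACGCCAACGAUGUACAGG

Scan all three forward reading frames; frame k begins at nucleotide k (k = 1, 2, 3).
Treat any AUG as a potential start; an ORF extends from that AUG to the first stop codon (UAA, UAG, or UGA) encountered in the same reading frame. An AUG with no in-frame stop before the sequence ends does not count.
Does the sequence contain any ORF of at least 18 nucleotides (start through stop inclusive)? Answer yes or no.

yes

Frame 1: CUG UAU CGU AUG AGA GGG GAC AGC CCG UAG AUG CAU ACG UGA GCU AGA UGC UCC UGC UUA AAG AUC UUC GUG ACG CCA ACG AUG UAC AGG — AUG at 10, stop UAG at 28 → 21 nt; AUG at 31, stop UGA at 40 → 12 nt.
Frame 2: UGU AUC GUA UGA GAG GGG ACA GCC CGU AGA UGC AUA CGU GAG CUA GAU GCU CCU GCU UAA AGA UCU UCG UGA CGC CAA CGA UGU ACA — no AUG→stop ORF.
Frame 3: GUA UCG UAU GAG AGG GGA CAG CCC GUA GAU GCA UAC GUG AGC UAG AUG CUC CUG CUU AAA GAU CUU CGU GAC GCC AAC GAU GUA CAG — no AUG→stop ORF.
Frame 1 has an ORF of 21 nucleotides (positions 10–30) ≥ 18, so yes.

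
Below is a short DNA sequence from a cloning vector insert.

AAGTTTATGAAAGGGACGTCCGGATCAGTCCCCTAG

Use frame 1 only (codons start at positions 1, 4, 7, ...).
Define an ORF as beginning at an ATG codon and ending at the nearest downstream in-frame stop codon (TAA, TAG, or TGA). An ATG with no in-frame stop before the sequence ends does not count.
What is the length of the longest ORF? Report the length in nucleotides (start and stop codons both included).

Frame 1: AAG TTT ATG AAA GGG ACG TCC GGA TCA GTC CCC TAG — ATG at 7, stop TAG at 34 → 30 nt.
Longest: frame 1, positions 7–36, 30 nt = 10 codons = 9 aa. → 30 nucleotides.

30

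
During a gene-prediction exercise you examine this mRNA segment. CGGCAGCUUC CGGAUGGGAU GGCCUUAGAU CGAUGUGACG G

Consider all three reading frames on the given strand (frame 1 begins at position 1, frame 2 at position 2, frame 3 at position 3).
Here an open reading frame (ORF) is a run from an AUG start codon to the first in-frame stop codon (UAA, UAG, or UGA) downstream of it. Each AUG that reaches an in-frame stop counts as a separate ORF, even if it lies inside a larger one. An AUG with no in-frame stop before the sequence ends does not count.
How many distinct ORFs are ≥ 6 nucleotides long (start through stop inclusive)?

Frame 1: CGG CAG CUU CCG GAU GGG AUG GCC UUA GAU CGA UGU GAC — no AUG→stop ORF.
Frame 2: GGC AGC UUC CGG AUG GGA UGG CCU UAG AUC GAU GUG ACG — AUG at 14, stop UAG at 26 → 15 nt.
Frame 3: GCA GCU UCC GGA UGG GAU GGC CUU AGA UCG AUG UGA CGG — AUG at 33, stop UGA at 36 → 6 nt.
ORFs ≥ 6 nucleotides: frame 2 14–28 (15 nucleotides), frame 3 33–38 (6 nucleotides). Count = 2.

2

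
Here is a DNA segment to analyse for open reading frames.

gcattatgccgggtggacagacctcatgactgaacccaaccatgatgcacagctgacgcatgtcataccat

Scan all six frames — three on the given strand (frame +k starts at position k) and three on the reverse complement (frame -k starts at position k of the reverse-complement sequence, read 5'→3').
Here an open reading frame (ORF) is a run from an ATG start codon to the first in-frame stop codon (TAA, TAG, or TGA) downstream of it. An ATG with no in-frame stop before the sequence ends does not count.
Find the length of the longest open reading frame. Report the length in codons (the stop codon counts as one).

21

Reverse complement (5'→3'): ATGGTATGACATGCGTCAGCTGTGCATCATGGTTGGGTTCAGTCATGAGGTCTGTCCACCCGGCATAATGC
Frame +1: GCA TTA TGC CGG GTG GAC AGA CCT CAT GAC TGA ACC CAA CCA TGA TGC ACA GCT GAC GCA TGT CAT ACC — no ATG→stop ORF.
Frame +2: CAT TAT GCC GGG TGG ACA GAC CTC ATG ACT GAA CCC AAC CAT GAT GCA CAG CTG ACG CAT GTC ATA CCA — no ATG→stop ORF.
Frame +3: ATT ATG CCG GGT GGA CAG ACC TCA TGA CTG AAC CCA ACC ATG ATG CAC AGC TGA CGC ATG TCA TAC CAT — ATG at 6, stop TGA at 27 → 24 nt; ATG at 42, stop TGA at 54 → 15 nt; ATG at 45, stop TGA at 54 → 12 nt.
Frame -1: ATG GTA TGA CAT GCG TCA GCT GTG CAT CAT GGT TGG GTT CAG TCA TGA GGT CTG TCC ACC CGG CAT AAT — ATG at 1, stop TGA at 7 → 9 nt.
Frame -2: TGG TAT GAC ATG CGT CAG CTG TGC ATC ATG GTT GGG TTC AGT CAT GAG GTC TGT CCA CCC GGC ATA ATG — no ATG→stop ORF.
Frame -3: GGT ATG ACA TGC GTC AGC TGT GCA TCA TGG TTG GGT TCA GTC ATG AGG TCT GTC CAC CCG GCA TAA TGC — ATG at 6, stop TAA at 66 → 63 nt; ATG at 45, stop TAA at 66 → 24 nt.
Longest: frame -3, positions 6–68, 63 nt = 21 codons = 20 aa. → 21 codons.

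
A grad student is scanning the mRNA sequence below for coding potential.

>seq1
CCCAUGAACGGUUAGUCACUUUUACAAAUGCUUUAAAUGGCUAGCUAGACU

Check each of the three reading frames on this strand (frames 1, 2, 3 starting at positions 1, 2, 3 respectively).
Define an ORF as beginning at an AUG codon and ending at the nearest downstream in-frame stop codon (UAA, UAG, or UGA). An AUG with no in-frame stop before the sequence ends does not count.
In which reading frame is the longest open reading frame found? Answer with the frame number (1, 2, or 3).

1

Frame 1: CCC AUG AAC GGU UAG UCA CUU UUA CAA AUG CUU UAA AUG GCU AGC UAG ACU — AUG at 4, stop UAG at 13 → 12 nt; AUG at 28, stop UAA at 34 → 9 nt; AUG at 37, stop UAG at 46 → 12 nt.
Frame 2: CCA UGA ACG GUU AGU CAC UUU UAC AAA UGC UUU AAA UGG CUA GCU AGA — no AUG→stop ORF.
Frame 3: CAU GAA CGG UUA GUC ACU UUU ACA AAU GCU UUA AAU GGC UAG CUA GAC — no AUG→stop ORF.
Longest ORF is 12 nt in frame 1 (positions 4–15).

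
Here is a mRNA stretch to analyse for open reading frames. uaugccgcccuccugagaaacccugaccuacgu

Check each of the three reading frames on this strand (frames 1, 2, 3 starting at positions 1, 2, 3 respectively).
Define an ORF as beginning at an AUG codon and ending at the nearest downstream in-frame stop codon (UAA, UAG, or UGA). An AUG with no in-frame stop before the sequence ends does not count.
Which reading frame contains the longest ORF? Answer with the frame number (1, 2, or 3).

2

Frame 1: UAU GCC GCC CUC CUG AGA AAC CCU GAC CUA CGU — no AUG→stop ORF.
Frame 2: AUG CCG CCC UCC UGA GAA ACC CUG ACC UAC — AUG at 2, stop UGA at 14 → 15 nt.
Frame 3: UGC CGC CCU CCU GAG AAA CCC UGA CCU ACG — no AUG→stop ORF.
Longest ORF is 15 nt in frame 2 (positions 2–16).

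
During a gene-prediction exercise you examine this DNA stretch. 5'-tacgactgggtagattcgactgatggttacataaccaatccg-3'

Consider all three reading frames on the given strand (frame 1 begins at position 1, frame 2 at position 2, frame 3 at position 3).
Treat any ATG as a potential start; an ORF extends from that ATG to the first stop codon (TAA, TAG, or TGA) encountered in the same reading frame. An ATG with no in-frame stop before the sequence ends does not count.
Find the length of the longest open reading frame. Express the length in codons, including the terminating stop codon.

4

Frame 1: TAC GAC TGG GTA GAT TCG ACT GAT GGT TAC ATA ACC AAT CCG — no ATG→stop ORF.
Frame 2: ACG ACT GGG TAG ATT CGA CTG ATG GTT ACA TAA CCA ATC — ATG at 23, stop TAA at 32 → 12 nt.
Frame 3: CGA CTG GGT AGA TTC GAC TGA TGG TTA CAT AAC CAA TCC — no ATG→stop ORF.
Longest: frame 2, positions 23–34, 12 nt = 4 codons = 3 aa. → 4 codons.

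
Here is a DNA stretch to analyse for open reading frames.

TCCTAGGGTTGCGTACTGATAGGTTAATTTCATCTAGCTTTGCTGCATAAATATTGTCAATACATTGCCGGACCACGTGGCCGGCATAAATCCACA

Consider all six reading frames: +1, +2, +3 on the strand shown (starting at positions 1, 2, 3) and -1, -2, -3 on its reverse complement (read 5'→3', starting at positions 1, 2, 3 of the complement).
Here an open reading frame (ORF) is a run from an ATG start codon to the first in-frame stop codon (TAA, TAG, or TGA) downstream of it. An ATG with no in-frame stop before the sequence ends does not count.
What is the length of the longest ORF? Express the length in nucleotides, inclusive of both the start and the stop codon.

Reverse complement (5'→3'): TGTGGATTTATGCCGGCCACGTGGTCCGGCAATGTATTGACAATATTTATGCAGCAAAGCTAGATGAAATTAACCTATCAGTACGCAACCCTAGGA
Frame +1: TCC TAG GGT TGC GTA CTG ATA GGT TAA TTT CAT CTA GCT TTG CTG CAT AAA TAT TGT CAA TAC ATT GCC GGA CCA CGT GGC CGG CAT AAA TCC ACA — no ATG→stop ORF.
Frame +2: CCT AGG GTT GCG TAC TGA TAG GTT AAT TTC ATC TAG CTT TGC TGC ATA AAT ATT GTC AAT ACA TTG CCG GAC CAC GTG GCC GGC ATA AAT CCA — no ATG→stop ORF.
Frame +3: CTA GGG TTG CGT ACT GAT AGG TTA ATT TCA TCT AGC TTT GCT GCA TAA ATA TTG TCA ATA CAT TGC CGG ACC ACG TGG CCG GCA TAA ATC CAC — no ATG→stop ORF.
Frame -1: TGT GGA TTT ATG CCG GCC ACG TGG TCC GGC AAT GTA TTG ACA ATA TTT ATG CAG CAA AGC TAG ATG AAA TTA ACC TAT CAG TAC GCA ACC CTA GGA — ATG at 10, stop TAG at 61 → 54 nt; ATG at 49, stop TAG at 61 → 15 nt.
Frame -2: GTG GAT TTA TGC CGG CCA CGT GGT CCG GCA ATG TAT TGA CAA TAT TTA TGC AGC AAA GCT AGA TGA AAT TAA CCT ATC AGT ACG CAA CCC TAG — ATG at 32, stop TGA at 38 → 9 nt.
Frame -3: TGG ATT TAT GCC GGC CAC GTG GTC CGG CAA TGT ATT GAC AAT ATT TAT GCA GCA AAG CTA GAT GAA ATT AAC CTA TCA GTA CGC AAC CCT AGG — no ATG→stop ORF.
Longest: frame -1, positions 10–63, 54 nt = 18 codons = 17 aa. → 54 nucleotides.

54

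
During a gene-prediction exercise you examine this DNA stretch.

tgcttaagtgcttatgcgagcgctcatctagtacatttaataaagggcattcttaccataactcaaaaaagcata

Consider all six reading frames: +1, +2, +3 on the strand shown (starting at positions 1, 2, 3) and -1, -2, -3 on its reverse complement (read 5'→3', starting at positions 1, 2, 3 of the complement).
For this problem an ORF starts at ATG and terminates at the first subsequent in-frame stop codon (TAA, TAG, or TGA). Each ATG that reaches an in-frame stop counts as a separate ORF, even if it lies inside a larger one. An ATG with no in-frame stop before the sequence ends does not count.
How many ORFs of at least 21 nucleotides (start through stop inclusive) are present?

3

Reverse complement (5'→3'): TATGCTTTTTTGAGTTATGGTAAGAATGCCCTTTATTAAATGTACTAGATGAGCGCTCGCATAAGCACTTAAGCA
Frame +1: TGC TTA AGT GCT TAT GCG AGC GCT CAT CTA GTA CAT TTA ATA AAG GGC ATT CTT ACC ATA ACT CAA AAA AGC ATA — no ATG→stop ORF.
Frame +2: GCT TAA GTG CTT ATG CGA GCG CTC ATC TAG TAC ATT TAA TAA AGG GCA TTC TTA CCA TAA CTC AAA AAA GCA — ATG at 14, stop TAG at 29 → 18 nt.
Frame +3: CTT AAG TGC TTA TGC GAG CGC TCA TCT AGT ACA TTT AAT AAA GGG CAT TCT TAC CAT AAC TCA AAA AAG CAT — no ATG→stop ORF.
Frame -1: TAT GCT TTT TTG AGT TAT GGT AAG AAT GCC CTT TAT TAA ATG TAC TAG ATG AGC GCT CGC ATA AGC ACT TAA GCA — ATG at 40, stop TAG at 46 → 9 nt; ATG at 49, stop TAA at 70 → 24 nt.
Frame -2: ATG CTT TTT TGA GTT ATG GTA AGA ATG CCC TTT ATT AAA TGT ACT AGA TGA GCG CTC GCA TAA GCA CTT AAG — ATG at 2, stop TGA at 11 → 12 nt; ATG at 17, stop TGA at 50 → 36 nt; ATG at 26, stop TGA at 50 → 27 nt.
Frame -3: TGC TTT TTT GAG TTA TGG TAA GAA TGC CCT TTA TTA AAT GTA CTA GAT GAG CGC TCG CAT AAG CAC TTA AGC — no ATG→stop ORF.
ORFs ≥ 21 nucleotides: frame -1 49–72 (24 nucleotides), frame -2 17–52 (36 nucleotides), frame -2 26–52 (27 nucleotides). Count = 3.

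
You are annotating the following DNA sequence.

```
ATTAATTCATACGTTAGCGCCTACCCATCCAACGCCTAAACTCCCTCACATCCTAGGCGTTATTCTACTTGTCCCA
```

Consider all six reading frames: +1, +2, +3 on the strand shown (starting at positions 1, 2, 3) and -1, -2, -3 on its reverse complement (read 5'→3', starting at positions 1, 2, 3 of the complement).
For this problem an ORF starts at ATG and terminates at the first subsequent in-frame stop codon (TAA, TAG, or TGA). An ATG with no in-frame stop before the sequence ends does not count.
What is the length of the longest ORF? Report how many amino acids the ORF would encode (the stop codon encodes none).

Reverse complement (5'→3'): TGGGACAAGTAGAATAACGCCTAGGATGTGAGGGAGTTTAGGCGTTGGATGGGTAGGCGCTAACGTATGAATTAAT
Frame +1: ATT AAT TCA TAC GTT AGC GCC TAC CCA TCC AAC GCC TAA ACT CCC TCA CAT CCT AGG CGT TAT TCT ACT TGT CCC — no ATG→stop ORF.
Frame +2: TTA ATT CAT ACG TTA GCG CCT ACC CAT CCA ACG CCT AAA CTC CCT CAC ATC CTA GGC GTT ATT CTA CTT GTC CCA — no ATG→stop ORF.
Frame +3: TAA TTC ATA CGT TAG CGC CTA CCC ATC CAA CGC CTA AAC TCC CTC ACA TCC TAG GCG TTA TTC TAC TTG TCC — no ATG→stop ORF.
Frame -1: TGG GAC AAG TAG AAT AAC GCC TAG GAT GTG AGG GAG TTT AGG CGT TGG ATG GGT AGG CGC TAA CGT ATG AAT TAA — ATG at 49, stop TAA at 61 → 15 nt; ATG at 67, stop TAA at 73 → 9 nt.
Frame -2: GGG ACA AGT AGA ATA ACG CCT AGG ATG TGA GGG AGT TTA GGC GTT GGA TGG GTA GGC GCT AAC GTA TGA ATT AAT — ATG at 26, stop TGA at 29 → 6 nt.
Frame -3: GGA CAA GTA GAA TAA CGC CTA GGA TGT GAG GGA GTT TAG GCG TTG GAT GGG TAG GCG CTA ACG TAT GAA TTA — no ATG→stop ORF.
Longest: frame -1, positions 49–63, 15 nt = 5 codons = 4 aa. → 4 amino acids.

4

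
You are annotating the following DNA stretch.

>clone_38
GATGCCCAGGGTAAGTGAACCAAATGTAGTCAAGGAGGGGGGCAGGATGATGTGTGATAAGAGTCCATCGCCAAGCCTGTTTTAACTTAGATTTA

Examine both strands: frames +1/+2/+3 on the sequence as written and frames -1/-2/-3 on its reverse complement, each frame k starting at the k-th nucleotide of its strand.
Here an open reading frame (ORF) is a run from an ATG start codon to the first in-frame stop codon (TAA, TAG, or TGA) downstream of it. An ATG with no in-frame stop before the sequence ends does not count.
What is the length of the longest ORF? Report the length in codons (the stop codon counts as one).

Reverse complement (5'→3'): TAAATCTAAGTTAAAACAGGCTTGGCGATGGACTCTTATCACACATCATCCTGCCCCCCTCCTTGACTACATTTGGTTCACTTACCCTGGGCATC
Frame +1: GAT GCC CAG GGT AAG TGA ACC AAA TGT AGT CAA GGA GGG GGG CAG GAT GAT GTG TGA TAA GAG TCC ATC GCC AAG CCT GTT TTA ACT TAG ATT — no ATG→stop ORF.
Frame +2: ATG CCC AGG GTA AGT GAA CCA AAT GTA GTC AAG GAG GGG GGC AGG ATG ATG TGT GAT AAG AGT CCA TCG CCA AGC CTG TTT TAA CTT AGA TTT — ATG at 2, stop TAA at 83 → 84 nt; ATG at 47, stop TAA at 83 → 39 nt; ATG at 50, stop TAA at 83 → 36 nt.
Frame +3: TGC CCA GGG TAA GTG AAC CAA ATG TAG TCA AGG AGG GGG GCA GGA TGA TGT GTG ATA AGA GTC CAT CGC CAA GCC TGT TTT AAC TTA GAT TTA — ATG at 24, stop TAG at 27 → 6 nt.
Frame -1: TAA ATC TAA GTT AAA ACA GGC TTG GCG ATG GAC TCT TAT CAC ACA TCA TCC TGC CCC CCT CCT TGA CTA CAT TTG GTT CAC TTA CCC TGG GCA — ATG at 28, stop TGA at 64 → 39 nt.
Frame -2: AAA TCT AAG TTA AAA CAG GCT TGG CGA TGG ACT CTT ATC ACA CAT CAT CCT GCC CCC CTC CTT GAC TAC ATT TGG TTC ACT TAC CCT GGG CAT — no ATG→stop ORF.
Frame -3: AAT CTA AGT TAA AAC AGG CTT GGC GAT GGA CTC TTA TCA CAC ATC ATC CTG CCC CCC TCC TTG ACT ACA TTT GGT TCA CTT ACC CTG GGC ATC — no ATG→stop ORF.
Longest: frame +2, positions 2–85, 84 nt = 28 codons = 27 aa. → 28 codons.

28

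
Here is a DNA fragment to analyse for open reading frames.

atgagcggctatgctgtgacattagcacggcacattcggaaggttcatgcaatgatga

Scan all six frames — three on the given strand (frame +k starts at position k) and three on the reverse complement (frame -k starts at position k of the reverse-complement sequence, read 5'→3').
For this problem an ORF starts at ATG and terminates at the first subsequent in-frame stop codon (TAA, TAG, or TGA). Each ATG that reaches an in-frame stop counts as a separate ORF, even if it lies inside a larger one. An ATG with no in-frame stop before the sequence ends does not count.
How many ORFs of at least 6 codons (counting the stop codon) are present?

2

Reverse complement (5'→3'): TCATCATTGCATGAACCTTCCGAATGTGCCGTGCTAATGTCACAGCATAGCCGCTCAT
Frame +1: ATG AGC GGC TAT GCT GTG ACA TTA GCA CGG CAC ATT CGG AAG GTT CAT GCA ATG ATG — no ATG→stop ORF.
Frame +2: TGA GCG GCT ATG CTG TGA CAT TAG CAC GGC ACA TTC GGA AGG TTC ATG CAA TGA TGA — ATG at 11, stop TGA at 17 → 9 nt; ATG at 47, stop TGA at 53 → 9 nt.
Frame +3: GAG CGG CTA TGC TGT GAC ATT AGC ACG GCA CAT TCG GAA GGT TCA TGC AAT GAT — no ATG→stop ORF.
Frame -1: TCA TCA TTG CAT GAA CCT TCC GAA TGT GCC GTG CTA ATG TCA CAG CAT AGC CGC TCA — no ATG→stop ORF.
Frame -2: CAT CAT TGC ATG AAC CTT CCG AAT GTG CCG TGC TAA TGT CAC AGC ATA GCC GCT CAT — ATG at 11, stop TAA at 35 → 27 nt.
Frame -3: ATC ATT GCA TGA ACC TTC CGA ATG TGC CGT GCT AAT GTC ACA GCA TAG CCG CTC — ATG at 24, stop TAG at 48 → 27 nt.
ORFs ≥ 6 codons: frame -2 11–37 (9 codons), frame -3 24–50 (9 codons). Count = 2.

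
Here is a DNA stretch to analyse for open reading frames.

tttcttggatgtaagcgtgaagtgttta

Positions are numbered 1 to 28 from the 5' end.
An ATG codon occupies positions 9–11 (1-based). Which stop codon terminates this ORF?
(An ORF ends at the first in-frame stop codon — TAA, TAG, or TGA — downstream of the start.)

TAA

Codons from position 9: ATG (9–11), TAA (12–14).
The first in-frame stop codon is TAA.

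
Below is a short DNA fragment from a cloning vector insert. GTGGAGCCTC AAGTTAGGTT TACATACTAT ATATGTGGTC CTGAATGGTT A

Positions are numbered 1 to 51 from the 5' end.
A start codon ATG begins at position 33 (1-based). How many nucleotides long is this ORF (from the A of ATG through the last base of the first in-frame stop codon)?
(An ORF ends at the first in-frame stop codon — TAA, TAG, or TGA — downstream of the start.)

12

Codons from position 33: ATG (33–35), TGG (36–38), TCC (39–41), TGA (42–44).
TGA is the first in-frame stop; ORF spans 33–44, 12 nucleotides.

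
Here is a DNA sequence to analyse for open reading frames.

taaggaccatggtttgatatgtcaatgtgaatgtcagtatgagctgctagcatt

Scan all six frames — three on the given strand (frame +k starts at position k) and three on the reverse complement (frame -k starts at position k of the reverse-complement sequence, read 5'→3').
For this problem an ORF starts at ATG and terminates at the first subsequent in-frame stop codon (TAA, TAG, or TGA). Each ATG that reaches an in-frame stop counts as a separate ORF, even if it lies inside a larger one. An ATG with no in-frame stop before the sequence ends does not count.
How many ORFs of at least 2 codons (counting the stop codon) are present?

5

Reverse complement (5'→3'): AATGCTAGCAGCTCATACTGACATTCACATTGACATATCAAACCATGGTCCTTA
Frame +1: TAA GGA CCA TGG TTT GAT ATG TCA ATG TGA ATG TCA GTA TGA GCT GCT AGC ATT — ATG at 19, stop TGA at 28 → 12 nt; ATG at 25, stop TGA at 28 → 6 nt; ATG at 31, stop TGA at 40 → 12 nt.
Frame +2: AAG GAC CAT GGT TTG ATA TGT CAA TGT GAA TGT CAG TAT GAG CTG CTA GCA — no ATG→stop ORF.
Frame +3: AGG ACC ATG GTT TGA TAT GTC AAT GTG AAT GTC AGT ATG AGC TGC TAG CAT — ATG at 9, stop TGA at 15 → 9 nt; ATG at 39, stop TAG at 48 → 12 nt.
Frame -1: AAT GCT AGC AGC TCA TAC TGA CAT TCA CAT TGA CAT ATC AAA CCA TGG TCC TTA — no ATG→stop ORF.
Frame -2: ATG CTA GCA GCT CAT ACT GAC ATT CAC ATT GAC ATA TCA AAC CAT GGT CCT — no ATG→stop ORF.
Frame -3: TGC TAG CAG CTC ATA CTG ACA TTC ACA TTG ACA TAT CAA ACC ATG GTC CTT — no ATG→stop ORF.
ORFs ≥ 2 codons: frame +1 19–30 (4 codons), frame +1 25–30 (2 codons), frame +1 31–42 (4 codons), frame +3 9–17 (3 codons), frame +3 39–50 (4 codons). Count = 5.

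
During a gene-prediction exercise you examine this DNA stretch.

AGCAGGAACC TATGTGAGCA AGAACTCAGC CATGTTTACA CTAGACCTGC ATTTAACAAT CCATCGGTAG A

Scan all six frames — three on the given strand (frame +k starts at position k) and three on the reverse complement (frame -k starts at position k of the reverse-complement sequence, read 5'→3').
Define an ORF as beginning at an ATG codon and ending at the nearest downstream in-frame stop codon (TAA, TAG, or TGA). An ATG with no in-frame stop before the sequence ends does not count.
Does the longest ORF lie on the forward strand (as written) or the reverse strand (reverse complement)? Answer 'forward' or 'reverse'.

Reverse complement (5'→3'): TCTACCGATGGATTGTTAAATGCAGGTCTAGTGTAAACATGGCTGAGTTCTTGCTCACATAGGTTCCTGCT
Frame +1: AGC AGG AAC CTA TGT GAG CAA GAA CTC AGC CAT GTT TAC ACT AGA CCT GCA TTT AAC AAT CCA TCG GTA — no ATG→stop ORF.
Frame +2: GCA GGA ACC TAT GTG AGC AAG AAC TCA GCC ATG TTT ACA CTA GAC CTG CAT TTA ACA ATC CAT CGG TAG — ATG at 32, stop TAG at 68 → 39 nt.
Frame +3: CAG GAA CCT ATG TGA GCA AGA ACT CAG CCA TGT TTA CAC TAG ACC TGC ATT TAA CAA TCC ATC GGT AGA — ATG at 12, stop TGA at 15 → 6 nt.
Frame -1: TCT ACC GAT GGA TTG TTA AAT GCA GGT CTA GTG TAA ACA TGG CTG AGT TCT TGC TCA CAT AGG TTC CTG — no ATG→stop ORF.
Frame -2: CTA CCG ATG GAT TGT TAA ATG CAG GTC TAG TGT AAA CAT GGC TGA GTT CTT GCT CAC ATA GGT TCC TGC — ATG at 8, stop TAA at 17 → 12 nt; ATG at 20, stop TAG at 29 → 12 nt.
Frame -3: TAC CGA TGG ATT GTT AAA TGC AGG TCT AGT GTA AAC ATG GCT GAG TTC TTG CTC ACA TAG GTT CCT GCT — ATG at 39, stop TAG at 60 → 24 nt.
Forward-strand max 39 nt; reverse-strand max 24 nt. The forward strand has the longer ORF.

forward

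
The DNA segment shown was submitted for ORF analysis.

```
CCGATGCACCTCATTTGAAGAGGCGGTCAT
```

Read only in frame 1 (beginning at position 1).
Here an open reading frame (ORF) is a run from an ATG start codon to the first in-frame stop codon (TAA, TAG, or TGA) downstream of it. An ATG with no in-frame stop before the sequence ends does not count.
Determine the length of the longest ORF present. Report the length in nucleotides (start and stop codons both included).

15

Frame 1: CCG ATG CAC CTC ATT TGA AGA GGC GGT CAT — ATG at 4, stop TGA at 16 → 15 nt.
Longest: frame 1, positions 4–18, 15 nt = 5 codons = 4 aa. → 15 nucleotides.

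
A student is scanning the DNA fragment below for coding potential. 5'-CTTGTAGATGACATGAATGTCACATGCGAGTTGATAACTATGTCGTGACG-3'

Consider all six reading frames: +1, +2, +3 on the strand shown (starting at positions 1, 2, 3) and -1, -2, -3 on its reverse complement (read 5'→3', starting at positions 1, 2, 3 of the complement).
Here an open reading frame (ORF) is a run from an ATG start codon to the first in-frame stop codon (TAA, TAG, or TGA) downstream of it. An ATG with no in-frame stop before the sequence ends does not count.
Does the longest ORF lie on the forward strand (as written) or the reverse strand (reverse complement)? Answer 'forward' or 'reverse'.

Reverse complement (5'→3'): CGTCACGACATAGTTATCAACTCGCATGTGACATTCATGTCATCTACAAG
Frame +1: CTT GTA GAT GAC ATG AAT GTC ACA TGC GAG TTG ATA ACT ATG TCG TGA — ATG at 13, stop TGA at 46 → 36 nt; ATG at 40, stop TGA at 46 → 9 nt.
Frame +2: TTG TAG ATG ACA TGA ATG TCA CAT GCG AGT TGA TAA CTA TGT CGT GAC — ATG at 8, stop TGA at 14 → 9 nt; ATG at 17, stop TGA at 32 → 18 nt.
Frame +3: TGT AGA TGA CAT GAA TGT CAC ATG CGA GTT GAT AAC TAT GTC GTG ACG — no ATG→stop ORF.
Frame -1: CGT CAC GAC ATA GTT ATC AAC TCG CAT GTG ACA TTC ATG TCA TCT ACA — no ATG→stop ORF.
Frame -2: GTC ACG ACA TAG TTA TCA ACT CGC ATG TGA CAT TCA TGT CAT CTA CAA — ATG at 26, stop TGA at 29 → 6 nt.
Frame -3: TCA CGA CAT AGT TAT CAA CTC GCA TGT GAC ATT CAT GTC ATC TAC AAG — no ATG→stop ORF.
Forward-strand max 36 nt; reverse-strand max 6 nt. The forward strand has the longer ORF.

forward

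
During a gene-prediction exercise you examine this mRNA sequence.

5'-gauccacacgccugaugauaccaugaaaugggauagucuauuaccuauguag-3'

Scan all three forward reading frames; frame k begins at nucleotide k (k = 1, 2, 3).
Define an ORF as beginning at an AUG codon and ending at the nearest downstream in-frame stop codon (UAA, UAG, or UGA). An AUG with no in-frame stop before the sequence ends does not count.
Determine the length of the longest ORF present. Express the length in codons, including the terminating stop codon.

Frame 1: GAU CCA CAC GCC UGA UGA UAC CAU GAA AUG GGA UAG UCU AUU ACC UAU GUA — AUG at 28, stop UAG at 34 → 9 nt.
Frame 2: AUC CAC ACG CCU GAU GAU ACC AUG AAA UGG GAU AGU CUA UUA CCU AUG UAG — AUG at 23, stop UAG at 50 → 30 nt; AUG at 47, stop UAG at 50 → 6 nt.
Frame 3: UCC ACA CGC CUG AUG AUA CCA UGA AAU GGG AUA GUC UAU UAC CUA UGU — AUG at 15, stop UGA at 24 → 12 nt.
Longest: frame 2, positions 23–52, 30 nt = 10 codons = 9 aa. → 10 codons.

10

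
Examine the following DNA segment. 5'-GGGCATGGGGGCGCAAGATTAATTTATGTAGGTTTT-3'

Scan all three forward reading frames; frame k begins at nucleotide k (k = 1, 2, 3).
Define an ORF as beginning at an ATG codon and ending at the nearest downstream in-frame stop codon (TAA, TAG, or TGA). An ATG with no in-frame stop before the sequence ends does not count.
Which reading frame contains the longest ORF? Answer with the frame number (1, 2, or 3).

Frame 1: GGG CAT GGG GGC GCA AGA TTA ATT TAT GTA GGT TTT — no ATG→stop ORF.
Frame 2: GGC ATG GGG GCG CAA GAT TAA TTT ATG TAG GTT — ATG at 5, stop TAA at 20 → 18 nt; ATG at 26, stop TAG at 29 → 6 nt.
Frame 3: GCA TGG GGG CGC AAG ATT AAT TTA TGT AGG TTT — no ATG→stop ORF.
Longest ORF is 18 nt in frame 2 (positions 5–22).

2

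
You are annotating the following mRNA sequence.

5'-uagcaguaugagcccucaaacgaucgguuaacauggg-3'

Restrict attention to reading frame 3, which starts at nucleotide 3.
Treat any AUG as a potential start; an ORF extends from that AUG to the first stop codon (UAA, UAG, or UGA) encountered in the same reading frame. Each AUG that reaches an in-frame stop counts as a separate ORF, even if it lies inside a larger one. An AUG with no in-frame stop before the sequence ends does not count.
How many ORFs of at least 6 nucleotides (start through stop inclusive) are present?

0

Frame 3: GCA GUA UGA GCC CUC AAA CGA UCG GUU AAC AUG — no AUG→stop ORF.
No ORF reaches 6 nucleotides. Count = 0.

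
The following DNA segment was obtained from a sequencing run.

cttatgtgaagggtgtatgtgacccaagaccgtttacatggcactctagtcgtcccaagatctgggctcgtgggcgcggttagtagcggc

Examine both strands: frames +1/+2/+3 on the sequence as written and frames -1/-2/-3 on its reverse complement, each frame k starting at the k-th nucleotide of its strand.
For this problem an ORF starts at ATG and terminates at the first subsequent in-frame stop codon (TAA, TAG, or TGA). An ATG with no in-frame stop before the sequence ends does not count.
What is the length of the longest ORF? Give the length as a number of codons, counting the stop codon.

4

Reverse complement (5'→3'): GCCGCTACTAACCGCGCCCACGAGCCCAGATCTTGGGACGACTAGAGTGCCATGTAAACGGTCTTGGGTCACATACACCCTTCACATAAG
Frame +1: CTT ATG TGA AGG GTG TAT GTG ACC CAA GAC CGT TTA CAT GGC ACT CTA GTC GTC CCA AGA TCT GGG CTC GTG GGC GCG GTT AGT AGC GGC — ATG at 4, stop TGA at 7 → 6 nt.
Frame +2: TTA TGT GAA GGG TGT ATG TGA CCC AAG ACC GTT TAC ATG GCA CTC TAG TCG TCC CAA GAT CTG GGC TCG TGG GCG CGG TTA GTA GCG — ATG at 17, stop TGA at 20 → 6 nt; ATG at 38, stop TAG at 47 → 12 nt.
Frame +3: TAT GTG AAG GGT GTA TGT GAC CCA AGA CCG TTT ACA TGG CAC TCT AGT CGT CCC AAG ATC TGG GCT CGT GGG CGC GGT TAG TAG CGG — no ATG→stop ORF.
Frame -1: GCC GCT ACT AAC CGC GCC CAC GAG CCC AGA TCT TGG GAC GAC TAG AGT GCC ATG TAA ACG GTC TTG GGT CAC ATA CAC CCT TCA CAT AAG — ATG at 52, stop TAA at 55 → 6 nt.
Frame -2: CCG CTA CTA ACC GCG CCC ACG AGC CCA GAT CTT GGG ACG ACT AGA GTG CCA TGT AAA CGG TCT TGG GTC ACA TAC ACC CTT CAC ATA — no ATG→stop ORF.
Frame -3: CGC TAC TAA CCG CGC CCA CGA GCC CAG ATC TTG GGA CGA CTA GAG TGC CAT GTA AAC GGT CTT GGG TCA CAT ACA CCC TTC ACA TAA — no ATG→stop ORF.
Longest: frame +2, positions 38–49, 12 nt = 4 codons = 3 aa. → 4 codons.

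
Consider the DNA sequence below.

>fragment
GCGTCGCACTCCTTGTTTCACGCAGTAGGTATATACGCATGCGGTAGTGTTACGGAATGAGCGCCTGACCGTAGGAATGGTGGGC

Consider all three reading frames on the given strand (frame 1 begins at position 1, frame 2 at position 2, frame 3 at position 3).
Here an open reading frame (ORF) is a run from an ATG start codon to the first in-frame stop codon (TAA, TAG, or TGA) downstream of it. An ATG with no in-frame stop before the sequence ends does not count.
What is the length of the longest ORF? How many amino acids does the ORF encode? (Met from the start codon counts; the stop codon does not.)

3

Frame 1: GCG TCG CAC TCC TTG TTT CAC GCA GTA GGT ATA TAC GCA TGC GGT AGT GTT ACG GAA TGA GCG CCT GAC CGT AGG AAT GGT GGG — no ATG→stop ORF.
Frame 2: CGT CGC ACT CCT TGT TTC ACG CAG TAG GTA TAT ACG CAT GCG GTA GTG TTA CGG AAT GAG CGC CTG ACC GTA GGA ATG GTG GGC — no ATG→stop ORF.
Frame 3: GTC GCA CTC CTT GTT TCA CGC AGT AGG TAT ATA CGC ATG CGG TAG TGT TAC GGA ATG AGC GCC TGA CCG TAG GAA TGG TGG — ATG at 39, stop TAG at 45 → 9 nt; ATG at 57, stop TGA at 66 → 12 nt.
Longest: frame 3, positions 57–68, 12 nt = 4 codons = 3 aa. → 3 amino acids.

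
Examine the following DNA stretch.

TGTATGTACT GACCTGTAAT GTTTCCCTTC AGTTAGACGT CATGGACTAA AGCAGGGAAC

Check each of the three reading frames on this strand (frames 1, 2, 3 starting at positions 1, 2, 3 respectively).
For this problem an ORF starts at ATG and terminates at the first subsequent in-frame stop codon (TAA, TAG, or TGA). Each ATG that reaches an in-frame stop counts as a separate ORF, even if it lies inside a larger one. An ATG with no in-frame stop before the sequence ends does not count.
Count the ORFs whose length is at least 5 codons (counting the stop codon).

1

Frame 1: TGT ATG TAC TGA CCT GTA ATG TTT CCC TTC AGT TAG ACG TCA TGG ACT AAA GCA GGG AAC — ATG at 4, stop TGA at 10 → 9 nt; ATG at 19, stop TAG at 34 → 18 nt.
Frame 2: GTA TGT ACT GAC CTG TAA TGT TTC CCT TCA GTT AGA CGT CAT GGA CTA AAG CAG GGA — no ATG→stop ORF.
Frame 3: TAT GTA CTG ACC TGT AAT GTT TCC CTT CAG TTA GAC GTC ATG GAC TAA AGC AGG GAA — ATG at 42, stop TAA at 48 → 9 nt.
ORFs ≥ 5 codons: frame 1 19–36 (6 codons). Count = 1.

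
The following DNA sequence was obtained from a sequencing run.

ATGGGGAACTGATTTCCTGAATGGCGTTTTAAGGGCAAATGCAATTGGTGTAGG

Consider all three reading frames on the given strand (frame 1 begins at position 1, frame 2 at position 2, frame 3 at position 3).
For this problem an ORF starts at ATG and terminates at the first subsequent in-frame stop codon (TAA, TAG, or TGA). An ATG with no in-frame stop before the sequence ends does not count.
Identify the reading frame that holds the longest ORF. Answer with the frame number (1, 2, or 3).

Frame 1: ATG GGG AAC TGA TTT CCT GAA TGG CGT TTT AAG GGC AAA TGC AAT TGG TGT AGG — ATG at 1, stop TGA at 10 → 12 nt.
Frame 2: TGG GGA ACT GAT TTC CTG AAT GGC GTT TTA AGG GCA AAT GCA ATT GGT GTA — no ATG→stop ORF.
Frame 3: GGG GAA CTG ATT TCC TGA ATG GCG TTT TAA GGG CAA ATG CAA TTG GTG TAG — ATG at 21, stop TAA at 30 → 12 nt; ATG at 39, stop TAG at 51 → 15 nt.
Longest ORF is 15 nt in frame 3 (positions 39–53).

3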